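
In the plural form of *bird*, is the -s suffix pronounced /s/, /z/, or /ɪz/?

The stem *bird* ends in a voiced non-sibilant sound.
The plural suffix surfaces as /ɪz/ after sibilants, /s/ after other voiceless consonants, and /z/ after other voiced sounds.
So the plural -s on *bird* is pronounced /z/.

/z/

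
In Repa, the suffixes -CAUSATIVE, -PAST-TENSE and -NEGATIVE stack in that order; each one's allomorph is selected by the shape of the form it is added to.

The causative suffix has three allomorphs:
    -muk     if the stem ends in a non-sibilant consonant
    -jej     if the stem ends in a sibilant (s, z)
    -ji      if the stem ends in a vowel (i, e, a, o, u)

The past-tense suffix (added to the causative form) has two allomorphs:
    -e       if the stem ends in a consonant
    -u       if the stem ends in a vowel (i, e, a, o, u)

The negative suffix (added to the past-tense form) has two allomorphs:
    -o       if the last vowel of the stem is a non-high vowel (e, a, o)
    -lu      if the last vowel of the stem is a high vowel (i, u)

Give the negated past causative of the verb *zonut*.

zonutmukeo

Since the final sound of *zonut* is /t/ (a non-sibilant consonant), it takes -muk, giving *zonutmuk*.
The causative form *zonutmuk*: final sound = /k/, a consonant → -e → *zonutmuke*.
The past-tense form *zonutmuke*: last vowel = /e/, a non-high vowel → -o → *zonutmukeo*.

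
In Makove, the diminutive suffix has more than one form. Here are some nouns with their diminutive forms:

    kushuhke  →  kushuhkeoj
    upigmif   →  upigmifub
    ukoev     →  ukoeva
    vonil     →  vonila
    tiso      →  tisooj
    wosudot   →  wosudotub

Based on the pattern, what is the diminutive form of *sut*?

sutub

Looking at the final sound of each stem: -ub when the stem ends in a voiceless consonant (*upigmif*, *wosudot*); -a when the stem ends in a voiced consonant (*ukoev*, *vonil*); -oj when the stem ends in a vowel (*kushuhke*, *tiso*).
The final sound of *sut* is /t/, which is a voiceless consonant, so the suffix is -ub, giving *sutub*.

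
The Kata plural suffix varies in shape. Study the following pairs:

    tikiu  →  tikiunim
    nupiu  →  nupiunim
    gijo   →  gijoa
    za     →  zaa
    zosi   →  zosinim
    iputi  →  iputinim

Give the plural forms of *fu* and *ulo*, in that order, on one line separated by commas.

funim, uloa

The alternation tracks the last vowel of the stem — -nim when the last vowel of the stem is a high vowel (*tikiu*, *nupiu*, *zosi*, *iputi*); -a when the last vowel of the stem is a non-high vowel (*gijo*, *za*).
*fu*: last vowel = /u/, a high vowel → -nim → *funim*.
The last vowel of *ulo* is /o/, which is a non-high vowel, so the suffix is -a, giving *uloa*.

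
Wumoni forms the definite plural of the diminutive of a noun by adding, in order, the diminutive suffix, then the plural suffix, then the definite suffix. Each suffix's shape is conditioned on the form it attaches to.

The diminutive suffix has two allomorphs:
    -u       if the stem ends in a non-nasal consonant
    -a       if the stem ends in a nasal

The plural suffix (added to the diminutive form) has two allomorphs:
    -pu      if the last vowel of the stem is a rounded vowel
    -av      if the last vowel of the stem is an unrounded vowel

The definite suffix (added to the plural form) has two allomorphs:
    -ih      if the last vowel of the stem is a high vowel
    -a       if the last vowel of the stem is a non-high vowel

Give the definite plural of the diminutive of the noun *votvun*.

Since the final consonant of *votvun* is /n/ (a nasal), it takes -a, giving *votvuna*.
The diminutive form *votvuna*: last vowel = /a/, an unrounded vowel → -av → *votvunaav*.
The plural form *votvunaav*: last vowel = /a/, a non-high vowel → -a → *votvunaava*.

votvunaava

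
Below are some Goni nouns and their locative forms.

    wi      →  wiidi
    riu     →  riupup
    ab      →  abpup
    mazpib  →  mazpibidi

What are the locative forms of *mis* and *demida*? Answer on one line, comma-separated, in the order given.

misidi, demidapup

The pattern is front/back vowel harmony: -idi when the last vowel of the stem is a front vowel (*wi*, *mazpib*); -pup when the last vowel of the stem is a back vowel (*riu*, *ab*).
Since the last vowel of *mis* is /i/ (a front vowel), it takes -idi, giving *misidi*.
*demida* — last vowel /a/ (a back vowel) → -pup → *demidapup*.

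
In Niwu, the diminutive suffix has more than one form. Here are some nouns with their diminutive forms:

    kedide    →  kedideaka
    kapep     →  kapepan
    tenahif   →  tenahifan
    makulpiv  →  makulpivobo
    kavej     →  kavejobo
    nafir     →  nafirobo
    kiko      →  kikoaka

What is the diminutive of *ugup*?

Looking at the final sound of each stem: -an when the stem ends in a voiceless consonant (*kapep*, *tenahif*); -obo when the stem ends in a voiced consonant (*makulpiv*, *kavej*, *nafir*); -aka when the stem ends in a vowel (*kedide*, *kiko*).
Since the final sound of *ugup* is /p/ (a voiceless consonant), it takes -an, giving *ugupan*.

ugupan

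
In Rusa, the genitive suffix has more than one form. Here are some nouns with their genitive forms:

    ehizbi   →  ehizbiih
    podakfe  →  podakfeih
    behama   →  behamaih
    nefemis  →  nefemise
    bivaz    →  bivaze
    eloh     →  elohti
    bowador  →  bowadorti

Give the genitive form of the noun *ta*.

The suffix is conditioned by the final sound: -e when the stem ends in a sibilant (*nefemis*, *bivaz*); -ti when the stem ends in a non-sibilant consonant (*eloh*, *bowador*); -ih when the stem ends in a vowel (*ehizbi*, *podakfe*, *behama*).
Since the final sound of *ta* is /a/ (a vowel), it takes -ih, giving *taih*.

taih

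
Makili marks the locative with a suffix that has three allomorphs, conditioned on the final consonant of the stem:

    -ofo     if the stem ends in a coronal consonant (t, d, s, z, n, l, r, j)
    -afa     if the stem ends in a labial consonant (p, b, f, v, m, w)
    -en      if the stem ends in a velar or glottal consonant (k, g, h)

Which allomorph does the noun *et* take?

*et*: final consonant = /t/, coronal → -ofo.

-ofo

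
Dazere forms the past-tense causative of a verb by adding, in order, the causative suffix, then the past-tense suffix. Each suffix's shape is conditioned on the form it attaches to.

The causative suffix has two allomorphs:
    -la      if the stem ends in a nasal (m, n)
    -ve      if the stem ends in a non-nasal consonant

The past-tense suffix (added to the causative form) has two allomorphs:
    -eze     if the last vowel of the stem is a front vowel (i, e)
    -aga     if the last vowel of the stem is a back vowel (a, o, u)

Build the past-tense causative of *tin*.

*tin*: final consonant = /n/, a nasal → -la → *tinla*.
The causative form *tinla*: last vowel = /a/, a back vowel → -aga → *tinlaaga*.

tinlaaga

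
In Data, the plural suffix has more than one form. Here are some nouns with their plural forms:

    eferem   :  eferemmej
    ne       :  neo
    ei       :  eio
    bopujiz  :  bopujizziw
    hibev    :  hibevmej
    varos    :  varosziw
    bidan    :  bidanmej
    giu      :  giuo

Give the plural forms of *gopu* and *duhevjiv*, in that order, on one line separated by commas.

gopuo, duhevjivmej

The suffix is conditioned by the final sound: -ziw when the stem ends in a sibilant (*bopujiz*, *varos*); -mej when the stem ends in a non-sibilant consonant (*eferem*, *hibev*, *bidan*); -o when the stem ends in a vowel (*ne*, *ei*, *giu*).
*gopu* — final sound /u/ (a vowel) → -o → *gopuo*.
The final sound of *duhevjiv* is /v/, which is a non-sibilant consonant, so the suffix is -mej, giving *duhevjivmej*.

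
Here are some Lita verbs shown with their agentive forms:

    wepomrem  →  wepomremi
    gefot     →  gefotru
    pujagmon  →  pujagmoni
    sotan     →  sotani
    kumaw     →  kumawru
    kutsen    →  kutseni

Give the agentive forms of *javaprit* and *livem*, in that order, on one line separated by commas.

javapritru, livemi

The alternation tracks the final consonant of the stem — -i when the stem ends in a nasal (*wepomrem*, *pujagmon*, *sotan*, *kutsen*); -ru when the stem ends in a non-nasal consonant (*gefot*, *kumaw*).
Since the final consonant of *javaprit* is /t/ (non-nasal), it takes -ru, giving *javapritru*.
*livem*: final consonant = /m/, a nasal → -i → *livemi*.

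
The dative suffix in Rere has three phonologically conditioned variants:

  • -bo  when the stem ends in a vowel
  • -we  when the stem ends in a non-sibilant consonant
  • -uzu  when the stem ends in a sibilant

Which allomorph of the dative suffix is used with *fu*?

-bo

Since the final sound of *fu* is /u/ (a vowel), it takes -bo.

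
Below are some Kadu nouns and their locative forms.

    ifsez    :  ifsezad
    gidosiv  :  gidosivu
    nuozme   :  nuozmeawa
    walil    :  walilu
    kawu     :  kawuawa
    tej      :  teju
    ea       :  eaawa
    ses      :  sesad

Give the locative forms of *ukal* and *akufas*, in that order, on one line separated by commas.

ukalu, akufasad

The suffix is conditioned by the final sound: -ad when the stem ends in a sibilant (*ifsez*, *ses*); -u when the stem ends in a non-sibilant consonant (*gidosiv*, *walil*, *tej*); -awa when the stem ends in a vowel (*nuozme*, *kawu*, *ea*).
*ukal* — final sound /l/ (a non-sibilant consonant) → -u → *ukalu*.
*akufas* — final sound /s/ (a sibilant) → -ad → *akufasad*.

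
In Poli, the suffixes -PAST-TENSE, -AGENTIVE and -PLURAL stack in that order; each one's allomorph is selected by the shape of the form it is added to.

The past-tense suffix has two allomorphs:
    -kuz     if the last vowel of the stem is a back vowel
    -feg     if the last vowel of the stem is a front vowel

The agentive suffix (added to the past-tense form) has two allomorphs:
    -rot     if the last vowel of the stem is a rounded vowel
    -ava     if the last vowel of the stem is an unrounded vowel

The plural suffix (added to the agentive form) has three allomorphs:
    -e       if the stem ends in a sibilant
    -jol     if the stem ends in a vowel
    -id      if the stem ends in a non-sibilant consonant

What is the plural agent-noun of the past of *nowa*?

The last vowel of *nowa* is /a/, which is a back vowel, so the past-tense suffix is -kuz, giving *nowakuz*.
The past-tense form *nowakuz*: last vowel = /u/, a rounded vowel → -rot → *nowakuzrot*.
Since the final sound of the agentive form *nowakuzrot* is /t/ (a non-sibilant consonant), it takes -id, giving *nowakuzrotid*.

nowakuzrotid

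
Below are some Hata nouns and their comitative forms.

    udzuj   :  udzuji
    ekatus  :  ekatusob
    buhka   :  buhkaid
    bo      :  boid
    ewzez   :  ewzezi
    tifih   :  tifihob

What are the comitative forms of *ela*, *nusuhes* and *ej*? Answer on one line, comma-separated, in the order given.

elaid, nusuhesob, eji

The suffix is conditioned by the final sound: -ob when the stem ends in a voiceless consonant (*ekatus*, *tifih*); -i when the stem ends in a voiced consonant (*udzuj*, *ewzez*); -id when the stem ends in a vowel (*buhka*, *bo*).
The final sound of *ela* is /a/, which is a vowel, so the suffix is -id, giving *elaid*.
*nusuhes* — final sound /s/ (a voiceless consonant) → -ob → *nusuhesob*.
The final sound of *ej* is /j/, which is a voiced consonant, so the suffix is -i, giving *eji*.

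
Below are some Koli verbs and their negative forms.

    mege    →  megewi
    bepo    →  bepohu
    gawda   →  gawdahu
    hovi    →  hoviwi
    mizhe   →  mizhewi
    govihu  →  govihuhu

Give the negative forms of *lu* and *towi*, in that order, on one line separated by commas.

luhu, towiwi

The pattern is front/back vowel harmony: -wi when the last vowel of the stem is a front vowel (*mege*, *hovi*, *mizhe*); -hu when the last vowel of the stem is a back vowel (*bepo*, *gawda*, *govihu*).
*lu* — last vowel /u/ (a back vowel) → -hu → *luhu*.
Since the last vowel of *towi* is /i/ (a front vowel), it takes -wi, giving *towiwi*.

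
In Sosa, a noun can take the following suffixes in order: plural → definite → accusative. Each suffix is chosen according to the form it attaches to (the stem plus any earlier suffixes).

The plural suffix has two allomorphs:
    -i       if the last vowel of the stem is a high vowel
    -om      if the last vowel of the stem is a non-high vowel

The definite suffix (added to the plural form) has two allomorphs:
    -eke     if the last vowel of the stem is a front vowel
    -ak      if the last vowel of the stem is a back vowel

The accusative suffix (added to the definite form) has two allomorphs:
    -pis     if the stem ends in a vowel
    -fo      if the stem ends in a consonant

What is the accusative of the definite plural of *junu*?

Since the last vowel of *junu* is /u/ (a high vowel), it takes -i, giving *junui*.
The plural form *junui*: last vowel = /i/, a front vowel → -eke → *junuieke*.
Since the final sound of the definite form *junuieke* is /e/ (a vowel), it takes -pis, giving *junuiekepis*.

junuiekepis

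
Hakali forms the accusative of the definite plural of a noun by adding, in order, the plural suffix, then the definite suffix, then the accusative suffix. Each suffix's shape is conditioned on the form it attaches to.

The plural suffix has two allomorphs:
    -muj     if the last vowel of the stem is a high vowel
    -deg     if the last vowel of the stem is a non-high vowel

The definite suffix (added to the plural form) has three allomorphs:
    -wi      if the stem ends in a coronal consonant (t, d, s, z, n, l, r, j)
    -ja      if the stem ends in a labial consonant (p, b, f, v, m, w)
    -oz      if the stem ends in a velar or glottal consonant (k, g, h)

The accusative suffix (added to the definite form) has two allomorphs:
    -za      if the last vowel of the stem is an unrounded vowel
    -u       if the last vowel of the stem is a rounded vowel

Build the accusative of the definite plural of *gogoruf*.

*gogoruf*: last vowel = /u/, a high vowel → -muj → *gogorufmuj*.
The plural form *gogorufmuj* — final consonant /j/ (coronal) → -wi → *gogorufmujwi*.
The definite form *gogorufmujwi* — last vowel /i/ (an unrounded vowel) → -za → *gogorufmujwiza*.

gogorufmujwiza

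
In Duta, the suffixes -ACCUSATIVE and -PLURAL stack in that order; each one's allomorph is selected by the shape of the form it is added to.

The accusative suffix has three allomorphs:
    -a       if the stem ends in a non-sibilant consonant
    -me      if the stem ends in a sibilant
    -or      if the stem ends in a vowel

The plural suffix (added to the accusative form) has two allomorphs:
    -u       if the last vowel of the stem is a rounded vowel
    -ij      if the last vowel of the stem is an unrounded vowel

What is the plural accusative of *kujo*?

kujooru

The final sound of *kujo* is /o/, which is a vowel, so the accusative suffix is -or, giving *kujoor*.
The last vowel of the accusative form *kujoor* is /o/, which is a rounded vowel, so the plural suffix is -u, giving *kujooru*.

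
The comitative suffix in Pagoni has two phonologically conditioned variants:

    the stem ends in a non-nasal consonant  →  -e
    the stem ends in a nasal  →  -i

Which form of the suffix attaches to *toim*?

-i

*toim* — final consonant /m/ (a nasal) → -i.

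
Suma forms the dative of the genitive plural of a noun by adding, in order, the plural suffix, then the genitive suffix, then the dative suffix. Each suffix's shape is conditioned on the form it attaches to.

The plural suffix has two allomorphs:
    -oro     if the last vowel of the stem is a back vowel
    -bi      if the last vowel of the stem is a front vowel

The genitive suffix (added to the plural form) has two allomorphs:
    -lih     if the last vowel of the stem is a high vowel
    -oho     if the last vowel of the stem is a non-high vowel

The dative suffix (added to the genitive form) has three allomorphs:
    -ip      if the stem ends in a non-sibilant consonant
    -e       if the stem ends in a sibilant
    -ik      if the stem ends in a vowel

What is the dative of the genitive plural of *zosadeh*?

*zosadeh* — last vowel /e/ (a front vowel) → -bi → *zosadehbi*.
The last vowel of the plural form *zosadehbi* is /i/, which is a high vowel, so the genitive suffix is -lih, giving *zosadehbilih*.
The final sound of the genitive form *zosadehbilih* is /h/, which is a non-sibilant consonant, so the dative suffix is -ip, giving *zosadehbilihip*.

zosadehbilihip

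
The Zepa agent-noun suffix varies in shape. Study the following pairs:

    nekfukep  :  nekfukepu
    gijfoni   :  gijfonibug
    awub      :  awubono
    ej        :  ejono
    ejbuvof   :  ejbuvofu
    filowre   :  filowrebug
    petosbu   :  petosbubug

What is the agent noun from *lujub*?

lujubono

The suffix is conditioned by the final sound: -u when the stem ends in a voiceless consonant (*nekfukep*, *ejbuvof*); -ono when the stem ends in a voiced consonant (*awub*, *ej*); -bug when the stem ends in a vowel (*gijfoni*, *filowre*, *petosbu*).
The final sound of *lujub* is /b/, which is a voiced consonant, so the suffix is -ono, giving *lujubono*.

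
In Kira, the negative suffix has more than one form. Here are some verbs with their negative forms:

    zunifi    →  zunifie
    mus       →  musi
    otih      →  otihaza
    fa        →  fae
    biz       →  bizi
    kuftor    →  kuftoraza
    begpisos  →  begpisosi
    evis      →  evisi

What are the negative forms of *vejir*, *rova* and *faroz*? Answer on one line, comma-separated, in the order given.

vejiraza, rovae, farozi

The suffix is conditioned by the final sound: -i when the stem ends in a sibilant (*mus*, *biz*, *begpisos*, *evis*); -aza when the stem ends in a non-sibilant consonant (*otih*, *kuftor*); -e when the stem ends in a vowel (*zunifi*, *fa*).
*vejir* — final sound /r/ (a non-sibilant consonant) → -aza → *vejiraza*.
*rova* — final sound /a/ (a vowel) → -e → *rovae*.
The final sound of *faroz* is /z/, which is a sibilant, so the suffix is -i, giving *farozi*.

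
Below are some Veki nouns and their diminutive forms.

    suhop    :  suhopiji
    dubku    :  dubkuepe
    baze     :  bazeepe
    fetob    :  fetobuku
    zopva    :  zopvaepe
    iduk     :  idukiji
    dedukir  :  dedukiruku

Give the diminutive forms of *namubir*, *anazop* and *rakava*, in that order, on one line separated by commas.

The alternation tracks the final sound of the stem — -iji when the stem ends in a voiceless consonant (*suhop*, *iduk*); -uku when the stem ends in a voiced consonant (*fetob*, *dedukir*); -epe when the stem ends in a vowel (*dubku*, *baze*, *zopva*).
*namubir*: final sound = /r/, a voiced consonant → -uku → *namubiruku*.
The final sound of *anazop* is /p/, which is a voiceless consonant, so the suffix is -iji, giving *anazopiji*.
The final sound of *rakava* is /a/, which is a vowel, so the suffix is -epe, giving *rakavaepe*.

namubiruku, anazopiji, rakavaepe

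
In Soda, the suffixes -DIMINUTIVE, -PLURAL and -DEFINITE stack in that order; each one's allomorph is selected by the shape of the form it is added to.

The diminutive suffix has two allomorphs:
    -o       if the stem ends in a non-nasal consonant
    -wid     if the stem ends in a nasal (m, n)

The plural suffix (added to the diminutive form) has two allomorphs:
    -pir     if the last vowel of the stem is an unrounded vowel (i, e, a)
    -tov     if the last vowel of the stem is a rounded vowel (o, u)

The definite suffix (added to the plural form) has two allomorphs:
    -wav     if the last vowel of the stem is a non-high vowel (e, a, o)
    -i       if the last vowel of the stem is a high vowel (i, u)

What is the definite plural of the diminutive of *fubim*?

fubimwidpiri

*fubim* — final consonant /m/ (a nasal) → -wid → *fubimwid*.
The diminutive form *fubimwid*: last vowel = /i/, an unrounded vowel → -pir → *fubimwidpir*.
The last vowel of the plural form *fubimwidpir* is /i/, which is a high vowel, so the definite suffix is -i, giving *fubimwidpiri*.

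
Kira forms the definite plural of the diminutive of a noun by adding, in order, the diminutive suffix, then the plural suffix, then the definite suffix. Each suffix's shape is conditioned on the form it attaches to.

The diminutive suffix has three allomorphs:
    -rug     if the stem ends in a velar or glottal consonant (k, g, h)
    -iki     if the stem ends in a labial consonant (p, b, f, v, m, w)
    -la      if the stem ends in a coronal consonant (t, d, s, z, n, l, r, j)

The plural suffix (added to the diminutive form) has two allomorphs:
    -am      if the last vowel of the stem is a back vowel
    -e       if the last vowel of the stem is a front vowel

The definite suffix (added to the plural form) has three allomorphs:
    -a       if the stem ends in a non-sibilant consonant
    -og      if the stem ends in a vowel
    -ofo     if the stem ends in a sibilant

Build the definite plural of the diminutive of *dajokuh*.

dajokuhrugama

Since the final consonant of *dajokuh* is /h/ (velar/glottal), it takes -rug, giving *dajokuhrug*.
The diminutive form *dajokuhrug* — last vowel /u/ (a back vowel) → -am → *dajokuhrugam*.
The plural form *dajokuhrugam* — final sound /m/ (a non-sibilant consonant) → -a → *dajokuhrugama*.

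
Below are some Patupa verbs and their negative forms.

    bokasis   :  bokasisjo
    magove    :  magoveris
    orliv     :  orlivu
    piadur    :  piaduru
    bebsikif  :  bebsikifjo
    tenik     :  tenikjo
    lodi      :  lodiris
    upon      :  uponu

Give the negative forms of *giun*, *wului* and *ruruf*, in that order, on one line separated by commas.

The alternation tracks the final sound of the stem — -jo when the stem ends in a voiceless consonant (*bokasis*, *bebsikif*, *tenik*); -u when the stem ends in a voiced consonant (*orliv*, *piadur*, *upon*); -ris when the stem ends in a vowel (*magove*, *lodi*).
*giun* — final sound /n/ (a voiced consonant) → -u → *giunu*.
*wului*: final sound = /i/, a vowel → -ris → *wuluiris*.
Since the final sound of *ruruf* is /f/ (a voiceless consonant), it takes -jo, giving *rurufjo*.

giunu, wuluiris, rurufjo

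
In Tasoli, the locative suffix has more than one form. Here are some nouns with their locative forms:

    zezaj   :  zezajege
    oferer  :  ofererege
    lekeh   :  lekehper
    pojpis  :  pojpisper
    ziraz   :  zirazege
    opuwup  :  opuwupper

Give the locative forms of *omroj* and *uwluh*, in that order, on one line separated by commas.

The pattern is voicing of the final consonant: -per when the stem ends in a voiceless consonant (*lekeh*, *pojpis*, *opuwup*); -ege when the stem ends in a voiced consonant (*zezaj*, *oferer*, *ziraz*).
Since the final consonant of *omroj* is /j/ (voiced), it takes -ege, giving *omrojege*.
*uwluh* — final consonant /h/ (voiceless) → -per → *uwluhper*.

omrojege, uwluhper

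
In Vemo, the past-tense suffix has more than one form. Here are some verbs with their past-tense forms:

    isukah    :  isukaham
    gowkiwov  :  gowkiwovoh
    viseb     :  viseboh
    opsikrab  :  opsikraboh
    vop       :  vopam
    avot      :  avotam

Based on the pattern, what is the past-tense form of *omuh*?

omuham

The alternation tracks the final consonant of the stem — -am when the stem ends in a voiceless consonant (*isukah*, *vop*, *avot*); -oh when the stem ends in a voiced consonant (*gowkiwov*, *viseb*, *opsikrab*).
The final consonant of *omuh* is /h/, which is voiceless, so the suffix is -am, giving *omuham*.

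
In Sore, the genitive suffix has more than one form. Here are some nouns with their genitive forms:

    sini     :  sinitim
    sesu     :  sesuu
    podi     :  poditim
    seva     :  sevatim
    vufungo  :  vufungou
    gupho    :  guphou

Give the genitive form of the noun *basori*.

basoritim

The suffix is conditioned by the last vowel: -u when the last vowel of the stem is a rounded vowel (*sesu*, *vufungo*, *gupho*); -tim when the last vowel of the stem is an unrounded vowel (*sini*, *podi*, *seva*).
The last vowel of *basori* is /i/, which is an unrounded vowel, so the suffix is -tim, giving *basoritim*.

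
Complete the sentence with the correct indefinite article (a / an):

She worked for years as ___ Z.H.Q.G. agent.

a

The indefinite article is chosen by the initial *sound* of the following word, not its spelling.
The initialism *Z.H.Q.G.* is read letter by letter; the first letter, Z, is pronounced /ziː/, which begins with a consonant sound.
So the article is *a*: She worked for years as a Z.H.Q.G. agent.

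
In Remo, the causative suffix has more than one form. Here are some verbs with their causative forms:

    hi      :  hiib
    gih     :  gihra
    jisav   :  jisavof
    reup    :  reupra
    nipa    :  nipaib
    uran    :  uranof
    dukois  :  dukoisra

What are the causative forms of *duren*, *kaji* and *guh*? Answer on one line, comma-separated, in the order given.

durenof, kajiib, guhra

The alternation tracks the final sound of the stem — -ra when the stem ends in a voiceless consonant (*gih*, *reup*, *dukois*); -of when the stem ends in a voiced consonant (*jisav*, *uran*); -ib when the stem ends in a vowel (*hi*, *nipa*).
Since the final sound of *duren* is /n/ (a voiced consonant), it takes -of, giving *durenof*.
*kaji* — final sound /i/ (a vowel) → -ib → *kajiib*.
*guh* — final sound /h/ (a voiceless consonant) → -ra → *guhra*.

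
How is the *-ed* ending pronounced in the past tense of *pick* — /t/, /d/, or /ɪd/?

/t/

The stem *pick* ends in a voiceless consonant other than /t/.
The -ed suffix is realized as /ɪd/ after /t, d/; as /t/ after other voiceless consonants; and as /d/ after other voiced sounds.
So -ed on *pick* is pronounced /t/.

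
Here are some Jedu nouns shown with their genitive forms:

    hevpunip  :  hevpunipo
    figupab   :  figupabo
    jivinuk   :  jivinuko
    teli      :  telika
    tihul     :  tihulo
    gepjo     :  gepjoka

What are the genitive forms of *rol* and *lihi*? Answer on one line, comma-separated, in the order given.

The alternation tracks the final sound of the stem — -o when the stem ends in a consonant (*hevpunip*, *figupab*, *jivinuk*, *tihul*); -ka when the stem ends in a vowel (*teli*, *gepjo*).
The final sound of *rol* is /l/, which is a consonant, so the suffix is -o, giving *rolo*.
The final sound of *lihi* is /i/, which is a vowel, so the suffix is -ka, giving *lihika*.

rolo, lihika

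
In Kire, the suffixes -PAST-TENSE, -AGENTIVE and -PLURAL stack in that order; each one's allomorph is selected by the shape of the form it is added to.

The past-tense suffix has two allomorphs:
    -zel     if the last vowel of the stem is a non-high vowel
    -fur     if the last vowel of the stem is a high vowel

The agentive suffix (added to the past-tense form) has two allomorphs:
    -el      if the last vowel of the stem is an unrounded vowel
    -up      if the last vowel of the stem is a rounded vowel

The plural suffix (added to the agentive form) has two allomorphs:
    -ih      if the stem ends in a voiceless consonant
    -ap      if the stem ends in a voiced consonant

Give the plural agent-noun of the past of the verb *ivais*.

The last vowel of *ivais* is /i/, which is a high vowel, so the past-tense suffix is -fur, giving *ivaisfur*.
Since the last vowel of the past-tense form *ivaisfur* is /u/ (a rounded vowel), it takes -up, giving *ivaisfurup*.
Since the final consonant of the agentive form *ivaisfurup* is /p/ (voiceless), it takes -ih, giving *ivaisfurupih*.

ivaisfurupih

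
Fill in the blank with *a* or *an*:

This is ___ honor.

The indefinite article is chosen by the initial *sound* of the following word, not its spelling.
*honor* begins with the sound /ɒ/ (silent h) — a vowel sound.
So the article is *an*: This is an honor.

an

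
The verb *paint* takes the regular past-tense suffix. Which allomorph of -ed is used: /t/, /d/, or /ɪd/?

The stem *paint* ends in /t/ or /d/.
The -ed suffix is realized as /ɪd/ after /t, d/; as /t/ after other voiceless consonants; and as /d/ after other voiced sounds.
So -ed on *paint* is pronounced /ɪd/.

/ɪd/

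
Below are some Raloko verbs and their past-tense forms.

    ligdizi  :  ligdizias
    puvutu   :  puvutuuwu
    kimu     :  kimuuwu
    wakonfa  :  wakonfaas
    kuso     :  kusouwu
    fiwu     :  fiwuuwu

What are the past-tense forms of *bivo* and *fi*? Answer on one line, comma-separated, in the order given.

bivouwu, fias

The suffix is conditioned by the last vowel: -uwu when the last vowel of the stem is a rounded vowel (*puvutu*, *kimu*, *kuso*, *fiwu*); -as when the last vowel of the stem is an unrounded vowel (*ligdizi*, *wakonfa*).
*bivo*: last vowel = /o/, a rounded vowel → -uwu → *bivouwu*.
*fi* — last vowel /i/ (an unrounded vowel) → -as → *fias*.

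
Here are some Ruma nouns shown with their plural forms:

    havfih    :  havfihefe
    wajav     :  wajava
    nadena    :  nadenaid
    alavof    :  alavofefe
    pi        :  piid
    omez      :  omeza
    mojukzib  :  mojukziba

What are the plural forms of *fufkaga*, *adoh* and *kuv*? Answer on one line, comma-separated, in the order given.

The suffix is conditioned by the final sound: -efe when the stem ends in a voiceless consonant (*havfih*, *alavof*); -a when the stem ends in a voiced consonant (*wajav*, *omez*, *mojukzib*); -id when the stem ends in a vowel (*nadena*, *pi*).
*fufkaga* — final sound /a/ (a vowel) → -id → *fufkagaid*.
*adoh*: final sound = /h/, a voiceless consonant → -efe → *adohefe*.
Since the final sound of *kuv* is /v/ (a voiced consonant), it takes -a, giving *kuva*.

fufkagaid, adohefe, kuva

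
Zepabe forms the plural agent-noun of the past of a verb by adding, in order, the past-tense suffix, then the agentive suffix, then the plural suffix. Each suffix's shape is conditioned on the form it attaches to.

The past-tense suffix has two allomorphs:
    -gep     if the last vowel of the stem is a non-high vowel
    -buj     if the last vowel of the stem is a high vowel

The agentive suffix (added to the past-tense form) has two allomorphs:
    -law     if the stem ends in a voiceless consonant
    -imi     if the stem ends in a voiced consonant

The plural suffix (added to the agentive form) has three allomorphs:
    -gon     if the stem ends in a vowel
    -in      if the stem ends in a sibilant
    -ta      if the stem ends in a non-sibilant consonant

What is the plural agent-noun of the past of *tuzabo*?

*tuzabo*: last vowel = /o/, a non-high vowel → -gep → *tuzabogep*.
Since the final consonant of the past-tense form *tuzabogep* is /p/ (voiceless), it takes -law, giving *tuzabogeplaw*.
Since the final sound of the agentive form *tuzabogeplaw* is /w/ (a non-sibilant consonant), it takes -ta, giving *tuzabogeplawta*.

tuzabogeplawta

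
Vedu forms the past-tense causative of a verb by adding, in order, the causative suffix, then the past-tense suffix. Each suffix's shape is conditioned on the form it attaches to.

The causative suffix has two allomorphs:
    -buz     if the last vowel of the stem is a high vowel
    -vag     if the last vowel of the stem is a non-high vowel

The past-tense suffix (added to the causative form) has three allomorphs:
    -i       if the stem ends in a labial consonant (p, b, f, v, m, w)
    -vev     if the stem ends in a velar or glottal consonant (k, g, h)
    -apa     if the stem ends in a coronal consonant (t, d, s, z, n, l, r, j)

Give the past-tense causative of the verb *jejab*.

*jejab* — last vowel /a/ (a non-high vowel) → -vag → *jejabvag*.
The causative form *jejabvag* — final consonant /g/ (velar/glottal) → -vev → *jejabvagvev*.

jejabvagvev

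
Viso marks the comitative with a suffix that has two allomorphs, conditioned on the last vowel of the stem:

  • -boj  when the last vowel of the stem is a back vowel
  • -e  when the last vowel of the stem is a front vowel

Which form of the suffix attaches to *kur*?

-boj

*kur* — last vowel /u/ (a back vowel) → -boj.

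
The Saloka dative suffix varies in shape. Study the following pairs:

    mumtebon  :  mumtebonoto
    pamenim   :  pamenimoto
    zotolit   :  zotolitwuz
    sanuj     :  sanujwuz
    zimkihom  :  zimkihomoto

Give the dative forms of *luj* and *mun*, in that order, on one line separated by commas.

lujwuz, munoto

The suffix is conditioned by the final consonant: -oto when the stem ends in a nasal (*mumtebon*, *pamenim*, *zimkihom*); -wuz when the stem ends in a non-nasal consonant (*zotolit*, *sanuj*).
The final consonant of *luj* is /j/, which is non-nasal, so the suffix is -wuz, giving *lujwuz*.
*mun*: final consonant = /n/, a nasal → -oto → *munoto*.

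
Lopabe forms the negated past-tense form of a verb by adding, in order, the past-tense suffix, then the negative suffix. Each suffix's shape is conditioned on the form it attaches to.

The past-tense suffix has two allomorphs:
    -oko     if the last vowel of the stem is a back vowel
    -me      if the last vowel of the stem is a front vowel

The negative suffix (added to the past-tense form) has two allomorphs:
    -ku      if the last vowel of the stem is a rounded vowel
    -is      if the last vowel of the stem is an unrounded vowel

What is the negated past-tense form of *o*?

ookoku

*o* — last vowel /o/ (a back vowel) → -oko → *ooko*.
Since the last vowel of the past-tense form *ooko* is /o/ (a rounded vowel), it takes -ku, giving *ookoku*.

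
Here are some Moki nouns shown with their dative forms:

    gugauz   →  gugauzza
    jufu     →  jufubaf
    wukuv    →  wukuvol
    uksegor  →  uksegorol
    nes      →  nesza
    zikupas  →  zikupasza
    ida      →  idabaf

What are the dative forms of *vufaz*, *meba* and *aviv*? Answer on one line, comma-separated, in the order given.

The alternation tracks the final sound of the stem — -za when the stem ends in a sibilant (*gugauz*, *nes*, *zikupas*); -ol when the stem ends in a non-sibilant consonant (*wukuv*, *uksegor*); -baf when the stem ends in a vowel (*jufu*, *ida*).
Since the final sound of *vufaz* is /z/ (a sibilant), it takes -za, giving *vufazza*.
Since the final sound of *meba* is /a/ (a vowel), it takes -baf, giving *mebabaf*.
*aviv* — final sound /v/ (a non-sibilant consonant) → -ol → *avivol*.

vufazza, mebabaf, avivol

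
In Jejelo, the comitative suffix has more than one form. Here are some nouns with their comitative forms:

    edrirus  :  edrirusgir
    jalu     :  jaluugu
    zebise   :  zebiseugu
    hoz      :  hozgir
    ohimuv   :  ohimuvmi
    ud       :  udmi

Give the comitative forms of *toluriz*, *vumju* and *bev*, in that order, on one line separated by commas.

tolurizgir, vumjuugu, bevmi

The pattern is sibilance of the final sound: -gir when the stem ends in a sibilant (*edrirus*, *hoz*); -mi when the stem ends in a non-sibilant consonant (*ohimuv*, *ud*); -ugu when the stem ends in a vowel (*jalu*, *zebise*).
Since the final sound of *toluriz* is /z/ (a sibilant), it takes -gir, giving *tolurizgir*.
The final sound of *vumju* is /u/, which is a vowel, so the suffix is -ugu, giving *vumjuugu*.
*bev* — final sound /v/ (a non-sibilant consonant) → -mi → *bevmi*.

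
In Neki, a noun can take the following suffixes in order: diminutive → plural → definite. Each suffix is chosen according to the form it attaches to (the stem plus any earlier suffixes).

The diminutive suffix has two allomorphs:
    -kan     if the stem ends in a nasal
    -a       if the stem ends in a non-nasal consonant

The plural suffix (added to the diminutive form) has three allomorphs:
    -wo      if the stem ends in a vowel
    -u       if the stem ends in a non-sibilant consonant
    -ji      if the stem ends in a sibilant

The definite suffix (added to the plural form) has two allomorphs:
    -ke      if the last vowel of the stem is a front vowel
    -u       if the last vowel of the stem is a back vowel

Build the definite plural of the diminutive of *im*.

imkanuu

The final consonant of *im* is /m/, which is a nasal, so the diminutive suffix is -kan, giving *imkan*.
The diminutive form *imkan*: final sound = /n/, a non-sibilant consonant → -u → *imkanu*.
Since the last vowel of the plural form *imkanu* is /u/ (a back vowel), it takes -u, giving *imkanuu*.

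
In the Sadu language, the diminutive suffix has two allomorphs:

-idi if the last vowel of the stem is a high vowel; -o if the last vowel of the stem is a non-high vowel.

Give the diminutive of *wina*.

winao

*wina* — last vowel /a/ (a non-high vowel) → -o → *winao*.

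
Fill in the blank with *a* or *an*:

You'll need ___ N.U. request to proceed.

an

The indefinite article is chosen by the initial *sound* of the following word, not its spelling.
The initialism *N.U.* is read letter by letter; the first letter, N, is pronounced /ɛn/, which begins with a vowel sound.
So the article is *an*: You'll need an N.U. request to proceed.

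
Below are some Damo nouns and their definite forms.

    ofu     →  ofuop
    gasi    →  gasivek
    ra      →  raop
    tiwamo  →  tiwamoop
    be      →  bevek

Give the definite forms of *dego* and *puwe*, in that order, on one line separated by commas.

The alternation tracks the last vowel of the stem — -vek when the last vowel of the stem is a front vowel (*gasi*, *be*); -op when the last vowel of the stem is a back vowel (*ofu*, *ra*, *tiwamo*).
*dego*: last vowel = /o/, a back vowel → -op → *degoop*.
*puwe*: last vowel = /e/, a front vowel → -vek → *puwevek*.

degoop, puwevek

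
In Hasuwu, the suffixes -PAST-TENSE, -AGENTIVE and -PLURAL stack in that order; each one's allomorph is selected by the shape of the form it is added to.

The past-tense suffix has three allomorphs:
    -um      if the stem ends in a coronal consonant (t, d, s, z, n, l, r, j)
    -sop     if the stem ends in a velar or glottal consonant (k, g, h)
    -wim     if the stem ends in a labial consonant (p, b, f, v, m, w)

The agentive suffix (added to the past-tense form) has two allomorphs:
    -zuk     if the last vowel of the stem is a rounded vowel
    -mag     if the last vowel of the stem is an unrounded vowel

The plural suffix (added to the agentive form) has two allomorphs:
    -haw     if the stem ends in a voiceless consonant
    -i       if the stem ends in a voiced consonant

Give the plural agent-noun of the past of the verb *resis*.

resisumzukhaw

*resis* — final consonant /s/ (coronal) → -um → *resisum*.
The past-tense form *resisum* — last vowel /u/ (a rounded vowel) → -zuk → *resisumzuk*.
The agentive form *resisumzuk*: final consonant = /k/, voiceless → -haw → *resisumzukhaw*.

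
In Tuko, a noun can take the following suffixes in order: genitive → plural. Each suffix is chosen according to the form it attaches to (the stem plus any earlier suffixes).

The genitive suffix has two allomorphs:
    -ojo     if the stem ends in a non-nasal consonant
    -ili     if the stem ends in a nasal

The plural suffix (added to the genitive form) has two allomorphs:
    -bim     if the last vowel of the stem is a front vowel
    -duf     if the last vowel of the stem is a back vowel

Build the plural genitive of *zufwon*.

zufwonilibim

*zufwon* — final consonant /n/ (a nasal) → -ili → *zufwonili*.
The genitive form *zufwonili*: last vowel = /i/, a front vowel → -bim → *zufwonilibim*.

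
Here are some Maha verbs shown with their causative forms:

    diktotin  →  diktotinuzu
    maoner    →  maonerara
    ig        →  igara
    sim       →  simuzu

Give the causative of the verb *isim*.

The pattern is nasality of the final consonant: -uzu when the stem ends in a nasal (*diktotin*, *sim*); -ara when the stem ends in a non-nasal consonant (*maoner*, *ig*).
*isim*: final consonant = /m/, a nasal → -uzu → *isimuzu*.

isimuzu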